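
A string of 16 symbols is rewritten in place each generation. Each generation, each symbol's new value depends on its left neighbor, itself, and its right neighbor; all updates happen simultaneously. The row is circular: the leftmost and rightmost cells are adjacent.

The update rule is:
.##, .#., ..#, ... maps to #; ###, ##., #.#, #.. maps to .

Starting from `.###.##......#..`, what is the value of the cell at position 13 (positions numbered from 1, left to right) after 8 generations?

.

##...#..######.#
...###.##......#
.###...#..######
.#...###.##.....
##.###...#..####
...#...###.##...
####.###...#..##
.....#...###.##.
position 13 holds .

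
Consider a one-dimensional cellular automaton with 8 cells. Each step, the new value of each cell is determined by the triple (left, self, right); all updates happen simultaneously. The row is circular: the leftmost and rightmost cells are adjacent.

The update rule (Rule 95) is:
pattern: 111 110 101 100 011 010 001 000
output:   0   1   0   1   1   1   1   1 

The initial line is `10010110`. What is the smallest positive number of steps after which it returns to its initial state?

2

11110110
10010110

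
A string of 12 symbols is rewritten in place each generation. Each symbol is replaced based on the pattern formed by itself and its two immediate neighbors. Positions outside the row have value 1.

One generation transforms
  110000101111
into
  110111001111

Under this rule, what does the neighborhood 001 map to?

At position 5 the neighborhood is 001; the next row has 1 there.

1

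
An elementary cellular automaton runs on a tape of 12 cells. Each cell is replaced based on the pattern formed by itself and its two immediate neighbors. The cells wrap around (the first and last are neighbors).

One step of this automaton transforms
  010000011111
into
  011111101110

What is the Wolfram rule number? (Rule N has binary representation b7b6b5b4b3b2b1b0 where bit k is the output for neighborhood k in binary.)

position 8: 111 → 1  (bit 7 = 1)
position 11: 110 → 0  (bit 6 = 0)
position 0: 101 → 0  (bit 5 = 0)
position 2: 100 → 1  (bit 4 = 1)
position 7: 011 → 0  (bit 3 = 0)
position 1: 010 → 1  (bit 2 = 1)
position 6: 001 → 1  (bit 1 = 1)
position 3: 000 → 1  (bit 0 = 1)
bits b7..b0 = 10010111 = 151

151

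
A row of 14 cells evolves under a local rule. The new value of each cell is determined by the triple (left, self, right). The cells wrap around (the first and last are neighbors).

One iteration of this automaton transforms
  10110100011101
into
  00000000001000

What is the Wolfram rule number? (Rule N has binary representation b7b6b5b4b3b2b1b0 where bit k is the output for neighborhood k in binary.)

128

position 10: 111 → 1  (bit 7 = 1)
position 0: 110 → 0  (bit 6 = 0)
position 1: 101 → 0  (bit 5 = 0)
position 6: 100 → 0  (bit 4 = 0)
position 2: 011 → 0  (bit 3 = 0)
position 5: 010 → 0  (bit 2 = 0)
position 8: 001 → 0  (bit 1 = 0)
position 7: 000 → 0  (bit 0 = 0)
bits b7..b0 = 10000000 = 128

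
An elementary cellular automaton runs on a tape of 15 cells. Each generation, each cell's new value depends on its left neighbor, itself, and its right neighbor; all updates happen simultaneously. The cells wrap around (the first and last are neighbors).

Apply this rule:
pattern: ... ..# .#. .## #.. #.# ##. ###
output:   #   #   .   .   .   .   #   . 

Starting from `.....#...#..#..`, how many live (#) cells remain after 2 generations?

5

#####..##..#..#
....#.#.#.#..#.
count of #: 5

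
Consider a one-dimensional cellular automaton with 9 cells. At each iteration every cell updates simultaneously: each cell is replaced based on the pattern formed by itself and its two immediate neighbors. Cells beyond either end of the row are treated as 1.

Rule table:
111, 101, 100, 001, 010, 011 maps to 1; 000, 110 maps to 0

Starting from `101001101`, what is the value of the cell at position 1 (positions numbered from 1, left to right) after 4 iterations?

011111011
111110111
111101111
111011111
position 1 holds 1

1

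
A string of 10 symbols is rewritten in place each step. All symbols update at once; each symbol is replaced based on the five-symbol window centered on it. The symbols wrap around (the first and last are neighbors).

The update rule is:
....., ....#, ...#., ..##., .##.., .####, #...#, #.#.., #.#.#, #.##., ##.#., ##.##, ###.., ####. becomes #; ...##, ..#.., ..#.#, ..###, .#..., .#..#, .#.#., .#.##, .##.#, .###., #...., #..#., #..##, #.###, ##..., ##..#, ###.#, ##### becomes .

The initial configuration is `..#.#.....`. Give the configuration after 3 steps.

##..####..

##..#..###
##......#.
##..####..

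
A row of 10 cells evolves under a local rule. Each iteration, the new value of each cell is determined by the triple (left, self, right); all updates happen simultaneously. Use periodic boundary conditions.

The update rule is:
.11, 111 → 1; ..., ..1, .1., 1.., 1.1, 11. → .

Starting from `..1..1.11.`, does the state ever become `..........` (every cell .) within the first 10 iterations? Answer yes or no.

iteration 1: .......1..
iteration 2: ..........
all cells are . at iteration 2

yes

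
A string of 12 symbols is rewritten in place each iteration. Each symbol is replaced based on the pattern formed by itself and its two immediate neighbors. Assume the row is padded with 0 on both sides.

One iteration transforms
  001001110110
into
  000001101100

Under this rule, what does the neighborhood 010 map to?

At position 2 the neighborhood is 010; the next row has 0 there.

0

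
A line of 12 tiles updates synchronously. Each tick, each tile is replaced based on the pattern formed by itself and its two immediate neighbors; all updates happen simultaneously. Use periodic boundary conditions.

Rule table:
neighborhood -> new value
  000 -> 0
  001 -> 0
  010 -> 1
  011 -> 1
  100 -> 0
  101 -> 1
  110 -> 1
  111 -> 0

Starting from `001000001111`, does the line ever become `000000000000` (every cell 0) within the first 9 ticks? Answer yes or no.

tick 1: 001000001001
tick 2: 001000001001  (fixed point — unchanged through tick 9)
tick 9 is 001000001001, still not uniform 0

no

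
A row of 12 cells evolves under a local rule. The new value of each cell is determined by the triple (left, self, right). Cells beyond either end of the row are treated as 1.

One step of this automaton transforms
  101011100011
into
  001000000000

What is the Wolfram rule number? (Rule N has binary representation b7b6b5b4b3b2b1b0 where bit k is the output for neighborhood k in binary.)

position 5: 111 → 0  (bit 7 = 0)
position 0: 110 → 0  (bit 6 = 0)
position 1: 101 → 0  (bit 5 = 0)
position 7: 100 → 0  (bit 4 = 0)
position 4: 011 → 0  (bit 3 = 0)
position 2: 010 → 1  (bit 2 = 1)
position 9: 001 → 0  (bit 1 = 0)
position 8: 000 → 0  (bit 0 = 0)
bits b7..b0 = 00000100 = 4

4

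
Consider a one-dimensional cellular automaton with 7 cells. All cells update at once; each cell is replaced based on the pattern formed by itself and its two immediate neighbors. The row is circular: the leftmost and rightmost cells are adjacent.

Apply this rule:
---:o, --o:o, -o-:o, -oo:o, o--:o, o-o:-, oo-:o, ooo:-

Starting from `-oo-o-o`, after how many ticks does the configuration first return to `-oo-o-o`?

1

tick 1: -oo-o-o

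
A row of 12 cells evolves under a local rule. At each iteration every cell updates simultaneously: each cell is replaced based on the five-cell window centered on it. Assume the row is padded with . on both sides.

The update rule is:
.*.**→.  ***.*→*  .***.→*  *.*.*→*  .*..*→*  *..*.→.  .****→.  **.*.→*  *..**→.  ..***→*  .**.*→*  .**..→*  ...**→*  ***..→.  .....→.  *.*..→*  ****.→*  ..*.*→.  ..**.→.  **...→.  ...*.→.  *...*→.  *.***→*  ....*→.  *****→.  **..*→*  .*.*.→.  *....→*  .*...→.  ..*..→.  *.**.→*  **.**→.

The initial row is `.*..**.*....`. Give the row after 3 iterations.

.....*..****

..*..***.*..
...*.*****.*
.....*..****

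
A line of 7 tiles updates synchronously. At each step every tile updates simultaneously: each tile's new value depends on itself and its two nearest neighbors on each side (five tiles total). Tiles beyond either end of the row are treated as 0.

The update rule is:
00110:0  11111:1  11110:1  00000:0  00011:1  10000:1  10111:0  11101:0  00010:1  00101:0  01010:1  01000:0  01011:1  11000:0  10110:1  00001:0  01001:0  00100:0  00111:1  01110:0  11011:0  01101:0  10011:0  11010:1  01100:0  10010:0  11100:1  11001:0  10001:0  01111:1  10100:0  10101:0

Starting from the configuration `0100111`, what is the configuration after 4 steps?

1000101
0001010
0010100
0101001

0101001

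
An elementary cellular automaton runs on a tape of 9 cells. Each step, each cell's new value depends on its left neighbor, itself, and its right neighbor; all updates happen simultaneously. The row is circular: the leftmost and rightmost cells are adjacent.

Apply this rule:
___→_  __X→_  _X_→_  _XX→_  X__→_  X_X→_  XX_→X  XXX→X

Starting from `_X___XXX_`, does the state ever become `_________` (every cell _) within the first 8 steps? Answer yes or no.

______XX_
_______X_
_________
all cells are _ at step 3

yes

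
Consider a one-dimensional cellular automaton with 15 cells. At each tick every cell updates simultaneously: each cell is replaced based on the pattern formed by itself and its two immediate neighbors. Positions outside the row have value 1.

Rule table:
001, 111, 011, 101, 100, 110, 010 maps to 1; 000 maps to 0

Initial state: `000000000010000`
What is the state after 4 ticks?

111100111111111

100000000111001
110000001111111
111000011111111
111100111111111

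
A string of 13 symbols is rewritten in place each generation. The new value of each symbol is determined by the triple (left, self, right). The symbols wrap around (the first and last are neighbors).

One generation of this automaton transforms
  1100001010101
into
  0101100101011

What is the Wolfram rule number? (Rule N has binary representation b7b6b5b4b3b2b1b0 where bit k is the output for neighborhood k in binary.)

105

position 0: 111 → 0  (bit 7 = 0)
position 1: 110 → 1  (bit 6 = 1)
position 7: 101 → 1  (bit 5 = 1)
position 2: 100 → 0  (bit 4 = 0)
position 12: 011 → 1  (bit 3 = 1)
position 6: 010 → 0  (bit 2 = 0)
position 5: 001 → 0  (bit 1 = 0)
position 3: 000 → 1  (bit 0 = 1)
bits b7..b0 = 01101001 = 105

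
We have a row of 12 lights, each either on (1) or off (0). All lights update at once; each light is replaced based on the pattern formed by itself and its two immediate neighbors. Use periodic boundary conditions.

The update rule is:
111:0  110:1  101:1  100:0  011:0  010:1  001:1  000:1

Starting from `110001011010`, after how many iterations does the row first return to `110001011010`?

12

010111101111
111000110001
001011010110
111101111010
000110001111
011010110001
101111010111
110001111000
010110001011
111010111101
001111000110
110001011010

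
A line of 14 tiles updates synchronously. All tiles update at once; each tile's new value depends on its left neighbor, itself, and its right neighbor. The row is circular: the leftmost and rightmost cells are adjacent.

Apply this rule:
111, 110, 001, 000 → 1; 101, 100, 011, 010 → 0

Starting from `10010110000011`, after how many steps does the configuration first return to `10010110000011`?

14

10100010111101
10001100011100
00110101101101
01010000100100
10000111001001
10111011010010
00011001000100
11101010011001
11100000101010
01101111000000
10100111011111
10001011001111
10110001010111
10010110000011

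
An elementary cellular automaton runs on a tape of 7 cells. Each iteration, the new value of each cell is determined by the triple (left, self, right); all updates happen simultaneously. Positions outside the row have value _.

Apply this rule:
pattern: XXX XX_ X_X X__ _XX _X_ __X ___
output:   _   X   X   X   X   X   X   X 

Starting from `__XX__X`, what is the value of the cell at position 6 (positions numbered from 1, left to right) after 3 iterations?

X

iteration 1: XXXXXXX
iteration 2: X_____X
iteration 3: XXXXXXX
position 6 holds X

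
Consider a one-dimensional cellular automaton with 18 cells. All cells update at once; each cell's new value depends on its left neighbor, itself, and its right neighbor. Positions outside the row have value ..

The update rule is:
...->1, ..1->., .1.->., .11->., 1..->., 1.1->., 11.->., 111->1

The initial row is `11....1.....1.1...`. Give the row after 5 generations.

...11..1111..11111

...11...111.....11
11....1..1..111...
...11........1..11
11....111111......
...11..1111..11111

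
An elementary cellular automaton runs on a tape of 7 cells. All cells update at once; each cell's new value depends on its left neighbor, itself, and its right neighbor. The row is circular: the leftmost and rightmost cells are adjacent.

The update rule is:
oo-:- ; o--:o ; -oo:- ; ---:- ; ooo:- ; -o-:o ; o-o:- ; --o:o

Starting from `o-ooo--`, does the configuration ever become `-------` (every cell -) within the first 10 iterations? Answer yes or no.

yes

iteration 1: o----oo
iteration 2: -o--o--
iteration 3: oooooo-
iteration 4: -------
all cells are - at iteration 4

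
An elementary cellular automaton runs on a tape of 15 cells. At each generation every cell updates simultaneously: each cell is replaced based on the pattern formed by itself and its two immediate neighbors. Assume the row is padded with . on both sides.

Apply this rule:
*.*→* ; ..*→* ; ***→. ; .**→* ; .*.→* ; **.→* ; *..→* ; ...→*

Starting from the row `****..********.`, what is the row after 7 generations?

*..****.......*

*..****......**
****..*********
*..****.......*
****..*********  (repeats generation 2; period 2)
generation 7: *..****.......*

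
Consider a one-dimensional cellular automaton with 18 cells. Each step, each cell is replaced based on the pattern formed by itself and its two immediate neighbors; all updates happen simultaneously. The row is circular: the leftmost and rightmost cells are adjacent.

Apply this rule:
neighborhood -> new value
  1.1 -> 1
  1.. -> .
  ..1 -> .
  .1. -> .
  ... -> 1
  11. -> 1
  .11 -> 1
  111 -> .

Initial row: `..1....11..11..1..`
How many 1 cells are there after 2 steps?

12

1...11.11..11....1
1.1.11111..11.11.1
count of 1: 12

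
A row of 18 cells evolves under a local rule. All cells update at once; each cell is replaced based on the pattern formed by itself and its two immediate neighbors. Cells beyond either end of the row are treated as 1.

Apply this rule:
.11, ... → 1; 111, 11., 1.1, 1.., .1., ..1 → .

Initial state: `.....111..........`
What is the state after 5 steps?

.....1.1.....1111.

step 1: .111.1...11111111.
step 2: .1.....1.1........
step 3: ...111.....111111.
step 4: .1.1...111.1......
step 5: .....1.1.....1111.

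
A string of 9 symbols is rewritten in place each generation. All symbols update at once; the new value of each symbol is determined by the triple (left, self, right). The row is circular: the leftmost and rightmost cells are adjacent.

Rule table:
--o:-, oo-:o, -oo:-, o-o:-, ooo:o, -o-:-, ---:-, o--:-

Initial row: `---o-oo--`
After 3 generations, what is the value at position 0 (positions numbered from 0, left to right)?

-

generation 1: ------o--
generation 2: ---------
generation 3: ---------
position 0 holds -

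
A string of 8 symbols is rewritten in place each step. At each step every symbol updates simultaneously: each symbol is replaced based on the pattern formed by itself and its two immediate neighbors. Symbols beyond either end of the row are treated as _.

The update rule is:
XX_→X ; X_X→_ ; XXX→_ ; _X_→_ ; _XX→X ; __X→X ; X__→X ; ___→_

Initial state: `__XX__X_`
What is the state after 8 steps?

_XXXXX_X
XX___X__
XXX_X_X_
X_X____X
___X__X_
__X_XX_X
_X__XX__
X_XXXXX_

X_XXXXX_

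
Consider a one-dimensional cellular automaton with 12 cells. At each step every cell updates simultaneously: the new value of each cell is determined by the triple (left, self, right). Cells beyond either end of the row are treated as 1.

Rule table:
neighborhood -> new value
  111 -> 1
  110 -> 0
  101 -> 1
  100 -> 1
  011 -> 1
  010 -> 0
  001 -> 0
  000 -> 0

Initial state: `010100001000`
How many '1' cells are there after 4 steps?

5

step 1: 101010000100
step 2: 010101000010
step 3: 101010100001
step 4: 010101010001
count of 1: 5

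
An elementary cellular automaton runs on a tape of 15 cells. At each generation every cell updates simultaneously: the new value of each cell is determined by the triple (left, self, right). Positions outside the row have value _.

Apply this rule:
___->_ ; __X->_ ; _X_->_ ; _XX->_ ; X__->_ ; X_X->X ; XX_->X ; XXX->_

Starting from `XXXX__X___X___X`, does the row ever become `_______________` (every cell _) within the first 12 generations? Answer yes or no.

yes

___X___________
_______________
all cells are _ at generation 2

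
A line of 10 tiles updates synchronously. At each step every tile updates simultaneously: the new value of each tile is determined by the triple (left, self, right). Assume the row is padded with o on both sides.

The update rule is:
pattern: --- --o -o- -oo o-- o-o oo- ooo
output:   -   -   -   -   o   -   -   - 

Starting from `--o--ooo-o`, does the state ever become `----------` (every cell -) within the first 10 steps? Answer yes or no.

o--o------
-o--o-----
--o--o----
o--o--o---
-o--o--o--
--o--o--o-
o--o--o---  (repeats step 4; period 3)
step 10: o--o--o---
step 10 is o--o--o---, still not uniform -

no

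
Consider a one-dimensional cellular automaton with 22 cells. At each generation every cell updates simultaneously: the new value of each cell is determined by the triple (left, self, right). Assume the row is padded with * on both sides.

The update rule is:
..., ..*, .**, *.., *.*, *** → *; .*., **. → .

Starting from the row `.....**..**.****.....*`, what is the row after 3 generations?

****.***.****.********

generation 1: ******.***.****.******
generation 2: *****.***.****.*******
generation 3: ****.***.****.********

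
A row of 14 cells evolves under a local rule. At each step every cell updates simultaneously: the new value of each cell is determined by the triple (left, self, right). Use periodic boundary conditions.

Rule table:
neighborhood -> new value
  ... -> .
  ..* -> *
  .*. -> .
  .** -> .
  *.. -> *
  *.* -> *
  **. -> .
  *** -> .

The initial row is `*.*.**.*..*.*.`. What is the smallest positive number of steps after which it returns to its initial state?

.*.*..*.**.*.*
*.*.**.*..*.*.

2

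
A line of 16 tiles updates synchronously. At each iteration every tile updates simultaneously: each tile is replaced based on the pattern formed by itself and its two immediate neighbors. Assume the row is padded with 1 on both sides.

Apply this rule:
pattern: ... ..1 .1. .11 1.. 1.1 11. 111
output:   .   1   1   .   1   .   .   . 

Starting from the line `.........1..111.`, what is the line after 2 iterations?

1.......1111....
.1.....1....1..1

.1.....1....1..1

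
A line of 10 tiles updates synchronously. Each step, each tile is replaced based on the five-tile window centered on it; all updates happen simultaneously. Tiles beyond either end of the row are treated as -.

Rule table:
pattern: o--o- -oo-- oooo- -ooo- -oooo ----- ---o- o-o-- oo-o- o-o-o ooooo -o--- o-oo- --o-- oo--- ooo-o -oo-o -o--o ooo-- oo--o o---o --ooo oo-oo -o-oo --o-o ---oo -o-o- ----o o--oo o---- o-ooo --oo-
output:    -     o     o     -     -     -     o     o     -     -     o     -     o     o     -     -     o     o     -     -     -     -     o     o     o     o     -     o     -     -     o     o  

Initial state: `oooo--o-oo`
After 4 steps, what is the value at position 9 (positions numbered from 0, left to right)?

step 1: --o---oooo
step 2: ooo--o--o-
step 3: -----oo-o-
step 4: ---oooo-o-
position 9 holds -

-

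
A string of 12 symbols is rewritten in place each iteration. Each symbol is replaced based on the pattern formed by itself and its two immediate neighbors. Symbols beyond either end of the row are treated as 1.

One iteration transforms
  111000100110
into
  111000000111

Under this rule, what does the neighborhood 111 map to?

At position 0 the neighborhood is 111; the next row has 1 there.

1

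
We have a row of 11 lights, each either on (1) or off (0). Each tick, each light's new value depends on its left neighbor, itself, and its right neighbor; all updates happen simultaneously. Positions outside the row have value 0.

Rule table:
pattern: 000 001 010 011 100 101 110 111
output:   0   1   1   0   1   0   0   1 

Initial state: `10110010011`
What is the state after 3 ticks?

10001111100
11010111010
00010010011

00010010011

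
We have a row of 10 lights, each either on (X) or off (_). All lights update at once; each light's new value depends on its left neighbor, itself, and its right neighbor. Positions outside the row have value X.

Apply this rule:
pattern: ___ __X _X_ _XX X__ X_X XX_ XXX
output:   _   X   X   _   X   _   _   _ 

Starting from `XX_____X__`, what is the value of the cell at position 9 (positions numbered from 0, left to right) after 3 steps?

step 1: __X___XXXX
step 2: XXXX_X____
step 3: _____XX__X
position 9 holds X

X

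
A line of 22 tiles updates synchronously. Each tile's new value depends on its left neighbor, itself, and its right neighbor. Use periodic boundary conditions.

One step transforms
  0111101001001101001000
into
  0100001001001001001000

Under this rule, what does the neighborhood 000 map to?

0

At position 20 the neighborhood is 000; the next row has 0 there.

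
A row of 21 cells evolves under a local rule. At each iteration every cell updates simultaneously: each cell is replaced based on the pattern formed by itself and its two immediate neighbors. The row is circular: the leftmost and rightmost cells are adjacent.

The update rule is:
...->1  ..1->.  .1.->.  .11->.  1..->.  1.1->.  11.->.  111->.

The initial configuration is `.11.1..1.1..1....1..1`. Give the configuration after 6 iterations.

iteration 1: ..............11.....
iteration 2: 1111111111111....1111
iteration 3: ..............11.....  (repeats iteration 1; period 2)
iteration 6: 1111111111111....1111

1111111111111....1111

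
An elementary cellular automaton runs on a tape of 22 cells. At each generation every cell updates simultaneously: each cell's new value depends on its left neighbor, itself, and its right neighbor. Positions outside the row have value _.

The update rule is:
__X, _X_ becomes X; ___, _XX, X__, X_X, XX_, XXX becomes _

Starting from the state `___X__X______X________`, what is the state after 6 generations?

_______X______________

generation 1: __XX_XX_____XX________
generation 2: _X_________X__________
generation 3: XX________XX__________
generation 4: _________X____________
generation 5: ________XX____________
generation 6: _______X______________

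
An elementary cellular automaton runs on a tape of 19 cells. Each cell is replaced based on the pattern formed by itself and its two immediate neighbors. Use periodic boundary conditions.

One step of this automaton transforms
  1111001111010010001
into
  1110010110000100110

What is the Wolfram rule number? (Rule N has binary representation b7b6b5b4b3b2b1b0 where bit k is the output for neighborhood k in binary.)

131

position 0: 111 → 1  (bit 7 = 1)
position 3: 110 → 0  (bit 6 = 0)
position 10: 101 → 0  (bit 5 = 0)
position 4: 100 → 0  (bit 4 = 0)
position 6: 011 → 0  (bit 3 = 0)
position 11: 010 → 0  (bit 2 = 0)
position 5: 001 → 1  (bit 1 = 1)
position 16: 000 → 1  (bit 0 = 1)
bits b7..b0 = 10000011 = 131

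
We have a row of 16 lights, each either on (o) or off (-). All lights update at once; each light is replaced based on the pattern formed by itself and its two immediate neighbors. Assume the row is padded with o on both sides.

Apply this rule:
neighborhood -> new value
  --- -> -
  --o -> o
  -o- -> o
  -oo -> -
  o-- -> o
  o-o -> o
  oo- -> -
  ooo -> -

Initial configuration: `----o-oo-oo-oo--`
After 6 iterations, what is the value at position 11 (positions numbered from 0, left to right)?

iteration 1: o--ooo--o--o--oo
iteration 2: -oo---oooooooo--
iteration 3: o--o-o--------oo
iteration 4: -oooooo------o--
iteration 5: o------o----oooo
iteration 6: -o----ooo--o----
position 11 holds o

o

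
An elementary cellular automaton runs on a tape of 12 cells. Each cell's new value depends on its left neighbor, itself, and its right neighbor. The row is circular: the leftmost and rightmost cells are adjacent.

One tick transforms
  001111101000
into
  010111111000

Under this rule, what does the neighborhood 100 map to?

0

At position 9 the neighborhood is 100; the next row has 0 there.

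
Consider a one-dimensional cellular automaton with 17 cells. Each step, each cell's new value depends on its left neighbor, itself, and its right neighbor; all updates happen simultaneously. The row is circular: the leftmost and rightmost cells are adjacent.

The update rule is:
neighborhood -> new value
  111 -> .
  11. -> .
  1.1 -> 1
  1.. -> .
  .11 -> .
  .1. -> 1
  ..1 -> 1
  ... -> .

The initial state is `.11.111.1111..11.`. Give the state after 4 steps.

1..1...1.....1...
1.11..11....11..1
.1...1.....1...1.
11..11....11..11.

11..11....11..11.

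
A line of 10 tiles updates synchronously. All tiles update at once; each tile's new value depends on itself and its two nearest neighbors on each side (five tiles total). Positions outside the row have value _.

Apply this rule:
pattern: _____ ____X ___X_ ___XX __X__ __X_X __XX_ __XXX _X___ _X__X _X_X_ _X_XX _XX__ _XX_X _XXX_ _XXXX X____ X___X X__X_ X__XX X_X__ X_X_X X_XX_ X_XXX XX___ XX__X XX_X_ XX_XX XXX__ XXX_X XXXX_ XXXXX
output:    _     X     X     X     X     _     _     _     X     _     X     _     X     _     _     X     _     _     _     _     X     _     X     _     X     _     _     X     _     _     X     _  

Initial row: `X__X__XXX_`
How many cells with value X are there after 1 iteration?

3

X__X_____X
count of X: 3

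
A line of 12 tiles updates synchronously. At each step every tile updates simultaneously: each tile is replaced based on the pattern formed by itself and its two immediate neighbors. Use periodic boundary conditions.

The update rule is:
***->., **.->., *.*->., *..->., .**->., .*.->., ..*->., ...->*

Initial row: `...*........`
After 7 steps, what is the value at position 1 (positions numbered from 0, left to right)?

step 1: **...*******
step 2: ...*........  (repeats step 0; period 2)
step 7: **...*******
position 1 holds *

*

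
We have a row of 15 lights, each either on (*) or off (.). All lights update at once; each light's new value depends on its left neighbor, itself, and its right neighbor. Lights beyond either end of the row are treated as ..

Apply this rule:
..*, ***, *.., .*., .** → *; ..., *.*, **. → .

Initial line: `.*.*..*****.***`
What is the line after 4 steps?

**.*******..**.
*..******.***.*
********..**..*
*******.***.***

*******.***.***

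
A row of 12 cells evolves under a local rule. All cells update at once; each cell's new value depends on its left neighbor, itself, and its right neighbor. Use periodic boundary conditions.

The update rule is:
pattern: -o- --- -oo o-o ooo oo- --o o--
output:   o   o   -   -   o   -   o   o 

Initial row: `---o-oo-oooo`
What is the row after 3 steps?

o----ooo-ooo

oooo-----oo-
-oo-ooooo---
o----ooo-ooo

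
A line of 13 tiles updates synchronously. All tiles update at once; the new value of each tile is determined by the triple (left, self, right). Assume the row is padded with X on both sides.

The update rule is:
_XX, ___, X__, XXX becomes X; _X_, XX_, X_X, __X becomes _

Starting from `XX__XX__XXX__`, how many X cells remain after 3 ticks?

X_X_X_X_XX_X_
________X____
XXXXXXX__XXX_
count of X: 10

10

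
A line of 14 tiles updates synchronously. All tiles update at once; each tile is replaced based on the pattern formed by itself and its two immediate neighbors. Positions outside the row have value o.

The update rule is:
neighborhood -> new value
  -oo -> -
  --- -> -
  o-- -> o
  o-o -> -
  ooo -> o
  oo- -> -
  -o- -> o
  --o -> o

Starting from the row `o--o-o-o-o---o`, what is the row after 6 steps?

step 1: -ooo-o-o-oo-o-
step 2: --o--o-o----o-
step 3: oooooo-oo--oo-
step 4: ooooo----oo---
step 5: oooo-o--o--o-o
step 6: ooo--ooooooo--

ooo--ooooooo--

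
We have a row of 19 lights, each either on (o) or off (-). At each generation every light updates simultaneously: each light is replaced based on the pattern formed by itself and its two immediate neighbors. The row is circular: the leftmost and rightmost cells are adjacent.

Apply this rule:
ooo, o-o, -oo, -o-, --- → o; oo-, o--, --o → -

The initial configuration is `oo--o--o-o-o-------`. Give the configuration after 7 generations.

o--o-ooooooo-oo-ooo

o---o--ooooo-ooooo-
o-o-o--oooo-ooooo-o
-oooo--ooo-ooooo-oo
oooo---oo-ooooo-oo-
ooo--o-o-ooooo-oo-o
oo---oooooooo-oo-oo
o--o-ooooooo-oo-ooo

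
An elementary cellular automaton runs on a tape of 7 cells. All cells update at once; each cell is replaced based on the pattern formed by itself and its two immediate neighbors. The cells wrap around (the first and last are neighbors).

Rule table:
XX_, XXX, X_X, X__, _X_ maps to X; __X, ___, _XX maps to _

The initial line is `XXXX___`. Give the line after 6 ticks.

XXX___X

tick 1: _XXXX__
tick 2: __XXXX_
tick 3: ___XXXX
tick 4: X___XXX
tick 5: XX___XX
tick 6: XXX___X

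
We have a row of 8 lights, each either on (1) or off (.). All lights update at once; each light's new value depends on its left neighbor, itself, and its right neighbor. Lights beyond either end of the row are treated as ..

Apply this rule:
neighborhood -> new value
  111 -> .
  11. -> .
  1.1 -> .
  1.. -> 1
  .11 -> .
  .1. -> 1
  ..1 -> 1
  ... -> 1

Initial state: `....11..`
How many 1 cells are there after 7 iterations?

1111..11
....11..  (repeats iteration 0; period 2)
iteration 7: 1111..11
count of 1: 6

6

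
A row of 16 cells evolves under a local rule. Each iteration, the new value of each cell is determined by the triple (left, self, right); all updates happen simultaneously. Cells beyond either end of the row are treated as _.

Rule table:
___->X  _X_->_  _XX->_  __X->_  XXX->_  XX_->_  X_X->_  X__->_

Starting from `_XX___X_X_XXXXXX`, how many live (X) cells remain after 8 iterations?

13

____X___________
XXX___XXXXXXXXXX
____X___________  (repeats iteration 1; period 2)
iteration 8: XXX___XXXXXXXXXX
count of X: 13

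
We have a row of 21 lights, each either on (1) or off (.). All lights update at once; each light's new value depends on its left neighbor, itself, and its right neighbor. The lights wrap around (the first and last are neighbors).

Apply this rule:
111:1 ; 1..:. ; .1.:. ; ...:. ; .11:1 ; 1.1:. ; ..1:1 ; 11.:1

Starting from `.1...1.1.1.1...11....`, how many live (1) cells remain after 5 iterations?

1...1.........111....
...1.........1111...1
..1.........11111..1.
.1.........111111.1..
1.........1111111....
count of 1: 8

8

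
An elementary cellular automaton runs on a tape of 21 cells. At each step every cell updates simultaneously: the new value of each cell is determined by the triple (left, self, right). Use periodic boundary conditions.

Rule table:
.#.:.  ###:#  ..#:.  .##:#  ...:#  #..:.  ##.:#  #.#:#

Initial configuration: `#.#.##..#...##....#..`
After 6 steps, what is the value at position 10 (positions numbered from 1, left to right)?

.

.#.###....#.##.##....
..####.##..######.###
..#######..##########
..#######..##########  (fixed point — unchanged through step 6)
position 10 holds .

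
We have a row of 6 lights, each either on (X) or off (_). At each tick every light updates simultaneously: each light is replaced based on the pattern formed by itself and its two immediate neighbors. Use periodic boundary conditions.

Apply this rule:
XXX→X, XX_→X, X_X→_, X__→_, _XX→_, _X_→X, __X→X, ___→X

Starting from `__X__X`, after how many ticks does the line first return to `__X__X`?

2

_XX_XX
__X__X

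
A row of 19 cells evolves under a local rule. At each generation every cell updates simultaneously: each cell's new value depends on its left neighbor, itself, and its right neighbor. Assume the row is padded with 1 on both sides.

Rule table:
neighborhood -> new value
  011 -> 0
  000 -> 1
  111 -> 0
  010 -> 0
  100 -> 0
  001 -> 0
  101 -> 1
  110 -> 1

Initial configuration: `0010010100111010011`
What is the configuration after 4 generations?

1010010010001000000

0000001000001100000
0111100011100101110
1000101000100010011
1010010010001000000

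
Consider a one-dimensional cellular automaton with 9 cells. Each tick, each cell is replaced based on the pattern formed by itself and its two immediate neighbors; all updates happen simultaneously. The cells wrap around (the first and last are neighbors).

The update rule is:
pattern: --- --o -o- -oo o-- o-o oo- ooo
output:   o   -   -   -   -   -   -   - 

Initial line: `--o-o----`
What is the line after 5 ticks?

o-----ooo
--ooo----
o-----ooo  (repeats tick 1; period 2)
tick 5: o-----ooo

o-----ooo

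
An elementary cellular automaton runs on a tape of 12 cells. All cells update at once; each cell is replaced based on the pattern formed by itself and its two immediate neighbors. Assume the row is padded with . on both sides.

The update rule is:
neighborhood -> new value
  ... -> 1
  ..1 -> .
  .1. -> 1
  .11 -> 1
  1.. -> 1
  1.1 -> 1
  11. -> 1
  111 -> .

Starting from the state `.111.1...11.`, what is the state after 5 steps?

step 1: .1.11111.111
step 2: .111...111.1
step 3: .1.111.1.111
step 4: .111.11111.1
step 5: .1.111...111

.1.111...111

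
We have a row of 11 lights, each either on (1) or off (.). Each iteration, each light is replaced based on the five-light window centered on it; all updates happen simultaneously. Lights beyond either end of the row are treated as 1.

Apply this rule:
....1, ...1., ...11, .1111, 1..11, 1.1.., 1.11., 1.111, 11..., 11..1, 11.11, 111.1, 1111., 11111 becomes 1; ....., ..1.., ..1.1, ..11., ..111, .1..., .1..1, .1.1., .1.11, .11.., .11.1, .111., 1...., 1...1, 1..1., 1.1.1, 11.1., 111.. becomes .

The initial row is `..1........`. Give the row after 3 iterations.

iteration 1: 1........11
iteration 2: .1.....11.1
iteration 3: .1...11..11

.1...11..11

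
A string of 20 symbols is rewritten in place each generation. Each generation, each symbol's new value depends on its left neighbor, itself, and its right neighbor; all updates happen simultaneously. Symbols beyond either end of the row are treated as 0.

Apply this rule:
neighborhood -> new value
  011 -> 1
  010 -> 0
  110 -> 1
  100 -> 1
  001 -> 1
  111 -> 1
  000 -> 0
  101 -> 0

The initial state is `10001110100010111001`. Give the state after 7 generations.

11111111110111111111

01011110010100111110
10011111100011111111
01111111110111111111
11111111110111111111
11111111110111111111  (fixed point — unchanged through generation 7)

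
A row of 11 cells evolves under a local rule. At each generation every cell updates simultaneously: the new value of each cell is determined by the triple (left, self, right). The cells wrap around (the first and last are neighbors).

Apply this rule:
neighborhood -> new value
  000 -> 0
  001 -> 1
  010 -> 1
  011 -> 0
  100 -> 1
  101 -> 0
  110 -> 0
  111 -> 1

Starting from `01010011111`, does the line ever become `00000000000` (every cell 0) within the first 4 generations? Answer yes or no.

01011101110
11001000101
10111101100
10011000011
generation 4 is 10011000011, still not uniform 0

no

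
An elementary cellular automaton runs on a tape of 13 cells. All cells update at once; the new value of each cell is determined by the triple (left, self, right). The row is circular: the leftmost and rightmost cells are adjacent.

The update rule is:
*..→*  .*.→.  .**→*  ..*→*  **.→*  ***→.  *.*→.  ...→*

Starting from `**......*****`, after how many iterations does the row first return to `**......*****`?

.********....
**......*****

2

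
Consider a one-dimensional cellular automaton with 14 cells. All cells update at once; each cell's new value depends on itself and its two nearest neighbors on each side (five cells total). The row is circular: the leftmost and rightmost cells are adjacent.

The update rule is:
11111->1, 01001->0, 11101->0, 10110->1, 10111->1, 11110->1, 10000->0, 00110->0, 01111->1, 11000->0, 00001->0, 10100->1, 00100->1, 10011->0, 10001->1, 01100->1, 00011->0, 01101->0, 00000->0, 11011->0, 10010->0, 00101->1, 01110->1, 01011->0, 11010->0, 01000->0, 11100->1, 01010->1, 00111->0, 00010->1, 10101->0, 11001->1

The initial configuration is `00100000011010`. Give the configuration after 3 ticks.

11100000000010
11100000000110
11100000000000

11100000000000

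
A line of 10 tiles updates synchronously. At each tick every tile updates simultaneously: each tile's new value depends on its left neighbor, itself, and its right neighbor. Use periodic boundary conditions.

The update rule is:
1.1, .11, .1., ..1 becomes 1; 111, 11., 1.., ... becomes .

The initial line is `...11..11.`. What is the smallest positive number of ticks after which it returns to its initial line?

10

..11..11..
.11..11...
11..11....
1..11....1
..11....11
.11....11.
11....11..
1....11..1
....11..11
...11..11.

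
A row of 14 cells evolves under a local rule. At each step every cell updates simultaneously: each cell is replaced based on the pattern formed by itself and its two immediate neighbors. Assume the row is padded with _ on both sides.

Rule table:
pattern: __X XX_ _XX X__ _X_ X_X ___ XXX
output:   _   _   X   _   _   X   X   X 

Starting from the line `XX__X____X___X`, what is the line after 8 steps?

__XXX____XX__X

step 1: X_____XX___X__
step 2: __XXX_X__X___X
step 3: X_XX_X_____X__
step 4: _XX_X__XXX___X
step 5: _X_X___XX__X__
step 6: __X__X_X_____X
step 7: X_____X__XXX__
step 8: __XXX____XX__X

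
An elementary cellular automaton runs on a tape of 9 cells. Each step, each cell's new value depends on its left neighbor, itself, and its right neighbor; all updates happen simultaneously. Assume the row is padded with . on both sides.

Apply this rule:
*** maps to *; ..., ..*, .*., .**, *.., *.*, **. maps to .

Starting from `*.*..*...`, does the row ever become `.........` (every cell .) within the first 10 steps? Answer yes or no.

.........
all cells are . at step 1

yes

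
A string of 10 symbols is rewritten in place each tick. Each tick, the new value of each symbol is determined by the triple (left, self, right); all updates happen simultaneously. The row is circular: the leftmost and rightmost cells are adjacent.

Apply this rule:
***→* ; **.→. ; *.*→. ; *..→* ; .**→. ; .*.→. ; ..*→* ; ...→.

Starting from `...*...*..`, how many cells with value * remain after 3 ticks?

..*.*.*.*.
.*.......*
..*.....*.
count of *: 2

2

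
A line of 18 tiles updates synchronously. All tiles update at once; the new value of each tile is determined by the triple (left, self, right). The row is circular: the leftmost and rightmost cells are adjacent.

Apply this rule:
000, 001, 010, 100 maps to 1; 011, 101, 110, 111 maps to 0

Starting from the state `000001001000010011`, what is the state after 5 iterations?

111111111111111100

111111111111111100
000000000000000011
111111111111111100  (repeats iteration 1; period 2)
iteration 5: 111111111111111100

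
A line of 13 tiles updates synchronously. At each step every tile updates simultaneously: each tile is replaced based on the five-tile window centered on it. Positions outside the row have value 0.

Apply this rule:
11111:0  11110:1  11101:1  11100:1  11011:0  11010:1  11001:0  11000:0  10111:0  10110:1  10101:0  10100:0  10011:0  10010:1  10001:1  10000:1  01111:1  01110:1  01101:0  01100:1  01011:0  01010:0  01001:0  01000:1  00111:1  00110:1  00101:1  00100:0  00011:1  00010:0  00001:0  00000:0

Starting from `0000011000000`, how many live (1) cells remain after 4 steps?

0000111010000
0001111101100
0011101101101
0111101001010
count of 1: 7

7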